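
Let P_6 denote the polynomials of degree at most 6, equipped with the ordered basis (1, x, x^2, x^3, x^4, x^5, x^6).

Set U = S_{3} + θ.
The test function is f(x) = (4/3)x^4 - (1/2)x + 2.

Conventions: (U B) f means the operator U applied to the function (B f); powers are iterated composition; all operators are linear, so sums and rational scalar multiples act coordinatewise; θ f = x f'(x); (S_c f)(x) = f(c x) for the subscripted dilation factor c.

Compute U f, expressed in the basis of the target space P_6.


S_{3} f = 108x^4 - (3/2)x + 2
θ f = (16/3)x^4 - (1/2)x
(S_{3} + θ) f = (340/3)x^4 - 2x + 2

g(x) = (340/3)x^4 - 2x + 2


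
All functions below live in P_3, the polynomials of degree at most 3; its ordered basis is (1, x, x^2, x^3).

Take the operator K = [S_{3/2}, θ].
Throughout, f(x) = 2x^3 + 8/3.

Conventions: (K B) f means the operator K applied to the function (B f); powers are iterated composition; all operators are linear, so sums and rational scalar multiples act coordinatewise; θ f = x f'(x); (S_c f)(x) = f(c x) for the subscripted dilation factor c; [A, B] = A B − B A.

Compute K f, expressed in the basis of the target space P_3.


θ f = 6x^3
S_{3/2} θ f = (81/4)x^3
S_{3/2} f = (27/4)x^3 + 8/3
θ S_{3/2} f = (81/4)x^3
[S_{3/2}, θ] f = 0

the result is g(x) = 0


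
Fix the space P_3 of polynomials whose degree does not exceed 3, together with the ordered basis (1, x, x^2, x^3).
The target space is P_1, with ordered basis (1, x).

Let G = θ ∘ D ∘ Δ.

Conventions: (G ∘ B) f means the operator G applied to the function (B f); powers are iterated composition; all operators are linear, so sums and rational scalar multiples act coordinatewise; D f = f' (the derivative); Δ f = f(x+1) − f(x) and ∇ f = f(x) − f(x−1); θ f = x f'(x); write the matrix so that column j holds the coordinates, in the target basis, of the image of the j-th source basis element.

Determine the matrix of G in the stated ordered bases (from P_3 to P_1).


image of 1: 0
image of x: 0
image of x^2: 0
image of x^3: 6x
each image's coordinates form column j of the matrix

the matrix is [[0, 0, 0, 0]; [0, 0, 0, 6]] (rows listed top to bottom)


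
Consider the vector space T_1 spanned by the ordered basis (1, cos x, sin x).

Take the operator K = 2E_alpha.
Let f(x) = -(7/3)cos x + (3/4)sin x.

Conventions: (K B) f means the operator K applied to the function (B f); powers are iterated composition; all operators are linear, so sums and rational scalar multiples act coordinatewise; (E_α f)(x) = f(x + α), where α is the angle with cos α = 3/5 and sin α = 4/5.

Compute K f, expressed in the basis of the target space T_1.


E_alpha f = -(4/5)cos x + (139/60)sin x
(2E_alpha) f = -(8/5)cos x + (139/30)sin x

the result is g(x) = -(8/5)cos x + (139/30)sin x


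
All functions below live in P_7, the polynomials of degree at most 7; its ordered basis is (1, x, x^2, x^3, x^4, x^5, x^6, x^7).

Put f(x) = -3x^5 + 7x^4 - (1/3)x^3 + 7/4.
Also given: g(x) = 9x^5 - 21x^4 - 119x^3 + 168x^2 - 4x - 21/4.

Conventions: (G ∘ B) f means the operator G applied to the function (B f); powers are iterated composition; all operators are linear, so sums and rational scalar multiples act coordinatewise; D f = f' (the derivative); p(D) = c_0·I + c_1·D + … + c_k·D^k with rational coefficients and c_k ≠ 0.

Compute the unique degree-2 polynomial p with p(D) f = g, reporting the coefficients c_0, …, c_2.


p(D) = -3·I + 2·D^2, i.e. c_0 = -3, c_1 = 0, c_2 = 2

D^0 f = -3x^5 + 7x^4 - (1/3)x^3 + 7/4
D^1 f = -15x^4 + 28x^3 - x^2
D^2 f = -60x^3 + 84x^2 - 2x
matching coefficients of g against c_0 f + c_1 Df + … from the top degree down determines the c_i
solution: c_0 = -3, c_1 = 0, c_2 = 2


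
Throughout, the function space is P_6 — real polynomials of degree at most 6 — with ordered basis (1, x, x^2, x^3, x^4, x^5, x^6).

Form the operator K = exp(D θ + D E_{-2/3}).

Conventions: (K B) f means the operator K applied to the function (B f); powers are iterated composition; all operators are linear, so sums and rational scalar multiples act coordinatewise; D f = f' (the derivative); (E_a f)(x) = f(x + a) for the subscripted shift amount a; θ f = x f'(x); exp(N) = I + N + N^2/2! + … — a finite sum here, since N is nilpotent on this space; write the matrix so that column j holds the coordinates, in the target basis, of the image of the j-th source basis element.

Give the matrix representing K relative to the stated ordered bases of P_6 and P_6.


image of 1: 1
image of x: x + 2
image of x^2: x^2 + 6x + 14/3
image of x^3: x^3 + 12x^2 + 32x + 40/3
image of x^4: x^4 + 20x^3 + 112x^2 + (544/3)x + 1264/27
image of x^5: x^5 + 30x^4 + (860/3)x^3 + (3040/3)x^2 + (30800/27)x + 16160/81
image of x^6: x^6 + 42x^5 + 610x^4 + (11240/3)x^3 + (85520/9)x^2 + (217120/27)x + 82976/81
each image's coordinates form column j of the matrix

the matrix is [[1, 2, 14/3, 40/3, 1264/27, 16160/81, 82976/81]; [0, 1, 6, 32, 544/3, 30800/27, 217120/27]; [0, 0, 1, 12, 112, 3040/3, 85520/9]; [0, 0, 0, 1, 20, 860/3, 11240/3]; [0, 0, 0, 0, 1, 30, 610]; [0, 0, 0, 0, 0, 1, 42]; [0, 0, 0, 0, 0, 0, 1]] (rows listed top to bottom)


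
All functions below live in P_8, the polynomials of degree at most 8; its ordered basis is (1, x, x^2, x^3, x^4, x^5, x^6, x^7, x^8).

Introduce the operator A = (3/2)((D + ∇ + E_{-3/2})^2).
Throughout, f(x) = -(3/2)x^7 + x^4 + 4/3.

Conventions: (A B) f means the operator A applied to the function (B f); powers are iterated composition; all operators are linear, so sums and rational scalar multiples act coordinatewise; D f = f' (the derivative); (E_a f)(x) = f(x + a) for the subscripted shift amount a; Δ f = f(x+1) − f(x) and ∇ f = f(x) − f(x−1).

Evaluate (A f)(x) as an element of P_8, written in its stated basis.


D f = -(21/2)x^6 + 4x^3
∇ f = -(21/2)x^6 + (63/2)x^5 - (105/2)x^4 + (113/2)x^3 - (75/2)x^2 + (29/2)x - 5/2
E_{-3/2} f = -(3/2)x^7 + (63/4)x^6 - (567/8)x^5 + (2851/16)x^4 - (8697/32)x^3 + (16173/64)x^2 - (17037/128)x + 24595/768
(D + ∇ + E_{-3/2}) f = -(3/2)x^7 - (21/4)x^6 - (315/8)x^5 + (2011/16)x^4 - (6761/32)x^3 + (13773/64)x^2 - (15181/128)x + 22675/768
D (D + ∇ + E_{-3/2}) f = -(21/2)x^6 - (63/2)x^5 - (1575/8)x^4 + (2011/4)x^3 - (20283/32)x^2 + (13773/32)x - 15181/128
∇ (D + ∇ + E_{-3/2}) f = -(21/2)x^6 - (1365/8)x^4 + 844x^3 - (55503/32)x^2 + (13943/8)x - 90419/128
E_{-3/2} (D + ∇ + E_{-3/2}) f = -(3/2)x^7 + (21/2)x^6 - 63x^5 + 421x^4 - (7051/4)x^3 + (64515/16)x^2 - (152455/32)x + 13835/6
(D + ∇ + E_{-3/2}) (D + ∇ + E_{-3/2}) f = -(3/2)x^7 - (21/2)x^6 - (189/2)x^5 + (107/2)x^4 - 416x^3 + (13311/8)x^2 - (41455/16)x + 8885/6
((3/2)((D + ∇ + E_{-3/2})^2)) f = -(9/4)x^7 - (63/4)x^6 - (567/4)x^5 + (321/4)x^4 - 624x^3 + (39933/16)x^2 - (124365/32)x + 8885/4

the result is g(x) = -(9/4)x^7 - (63/4)x^6 - (567/4)x^5 + (321/4)x^4 - 624x^3 + (39933/16)x^2 - (124365/32)x + 8885/4


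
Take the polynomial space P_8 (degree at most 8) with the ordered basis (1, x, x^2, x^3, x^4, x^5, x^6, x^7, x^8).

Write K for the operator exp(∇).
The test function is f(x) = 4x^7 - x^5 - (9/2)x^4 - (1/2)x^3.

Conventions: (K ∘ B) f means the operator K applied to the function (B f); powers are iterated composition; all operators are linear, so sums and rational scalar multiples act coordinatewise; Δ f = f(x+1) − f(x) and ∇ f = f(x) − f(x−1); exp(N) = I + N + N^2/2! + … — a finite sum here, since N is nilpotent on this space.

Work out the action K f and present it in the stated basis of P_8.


the result is g(x) = 4x^7 + 28x^6 - x^5 - (299/2)x^4 + (243/2)x^3 + (353/2)x^2 - 239x + 30

order-1 term: 28x^6 - 84x^5 + 135x^4 - 148x^3 + (199/2)x^2 - (79/2)x + 7
order-2 term: 84x^5 - 420x^4 + 970x^3 - 1257x^2 + (1771/2)x - 267
order-3 term: 140x^4 - 840x^3 + 2090x^2 - 2508x + 2411/2
order-4 term: 140x^3 - 840x^2 + 1815x - 2789/2
order-5 term: 84x^2 - 420x + 559
order-6 term: 28x - 84
order-7 term: 4
the series for exp(∇) f terminates at order 7
exp(∇) f = 4x^7 + 28x^6 - x^5 - (299/2)x^4 + (243/2)x^3 + (353/2)x^2 - 239x + 30


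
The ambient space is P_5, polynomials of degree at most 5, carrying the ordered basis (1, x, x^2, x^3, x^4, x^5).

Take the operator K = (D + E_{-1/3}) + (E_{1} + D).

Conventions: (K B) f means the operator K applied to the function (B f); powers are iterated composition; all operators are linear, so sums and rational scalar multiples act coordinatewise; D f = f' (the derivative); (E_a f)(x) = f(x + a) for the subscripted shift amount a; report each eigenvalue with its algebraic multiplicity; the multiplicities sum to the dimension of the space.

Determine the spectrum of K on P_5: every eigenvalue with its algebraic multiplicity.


λ = 2 (multiplicity 6)

image of 1: 2
image of x: 2x + 8/3
image of x^2: 2x^2 + (16/3)x + 10/9
image of x^3: 2x^3 + 8x^2 + (10/3)x + 26/27
image of x^4: 2x^4 + (32/3)x^3 + (20/3)x^2 + (104/27)x + 82/81
image of x^5: 2x^5 + (40/3)x^4 + (100/9)x^3 + (260/27)x^2 + (410/81)x + 242/243
the matrix is upper triangular; its diagonal is (2, 2, 2, 2, 2, 2)
for a triangular matrix the eigenvalues are the diagonal entries, with algebraic multiplicity their repetition count


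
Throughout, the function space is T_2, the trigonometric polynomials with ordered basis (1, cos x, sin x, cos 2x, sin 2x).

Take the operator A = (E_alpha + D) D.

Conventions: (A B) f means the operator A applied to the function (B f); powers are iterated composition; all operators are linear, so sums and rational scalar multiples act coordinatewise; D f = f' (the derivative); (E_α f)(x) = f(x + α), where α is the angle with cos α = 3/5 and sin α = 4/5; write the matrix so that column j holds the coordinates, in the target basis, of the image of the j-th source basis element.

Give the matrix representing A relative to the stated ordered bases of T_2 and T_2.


the matrix is [[0, 0, 0, 0, 0]; [0, -9/5, 3/5, 0, 0]; [0, -3/5, -9/5, 0, 0]; [0, 0, 0, -148/25, -14/25]; [0, 0, 0, 14/25, -148/25]] (rows listed top to bottom)

image of 1: 0
image of cos x: -(9/5)cos x - (3/5)sin x
image of sin x: (3/5)cos x - (9/5)sin x
image of cos 2x: -(148/25)cos 2x + (14/25)sin 2x
image of sin 2x: -(14/25)cos 2x - (148/25)sin 2x
each image's coordinates form column j of the matrix


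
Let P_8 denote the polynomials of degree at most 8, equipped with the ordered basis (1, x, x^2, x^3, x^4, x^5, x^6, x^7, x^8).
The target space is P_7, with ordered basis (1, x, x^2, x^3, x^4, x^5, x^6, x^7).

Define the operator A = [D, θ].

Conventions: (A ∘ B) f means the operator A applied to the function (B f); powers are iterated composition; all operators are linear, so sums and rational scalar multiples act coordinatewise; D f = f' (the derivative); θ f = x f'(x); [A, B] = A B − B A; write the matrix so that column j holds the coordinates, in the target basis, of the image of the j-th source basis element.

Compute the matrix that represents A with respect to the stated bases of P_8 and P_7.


the matrix is [[0, 1, 0, 0, 0, 0, 0, 0, 0]; [0, 0, 2, 0, 0, 0, 0, 0, 0]; [0, 0, 0, 3, 0, 0, 0, 0, 0]; [0, 0, 0, 0, 4, 0, 0, 0, 0]; [0, 0, 0, 0, 0, 5, 0, 0, 0]; [0, 0, 0, 0, 0, 0, 6, 0, 0]; [0, 0, 0, 0, 0, 0, 0, 7, 0]; [0, 0, 0, 0, 0, 0, 0, 0, 8]] (rows listed top to bottom)

image of 1: 0
image of x: 1
image of x^2: 2x
image of x^3: 3x^2
image of x^4: 4x^3
image of x^5: 5x^4
image of x^6: 6x^5
image of x^7: 7x^6
image of x^8: 8x^7
each image's coordinates form column j of the matrix


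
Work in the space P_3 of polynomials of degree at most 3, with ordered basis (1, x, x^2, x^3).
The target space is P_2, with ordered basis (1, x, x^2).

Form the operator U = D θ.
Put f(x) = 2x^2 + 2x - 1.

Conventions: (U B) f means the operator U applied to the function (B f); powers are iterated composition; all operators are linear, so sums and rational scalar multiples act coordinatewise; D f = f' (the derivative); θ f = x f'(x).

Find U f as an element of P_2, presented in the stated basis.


g(x) = 8x + 2

θ f = 4x^2 + 2x
D θ f = 8x + 2


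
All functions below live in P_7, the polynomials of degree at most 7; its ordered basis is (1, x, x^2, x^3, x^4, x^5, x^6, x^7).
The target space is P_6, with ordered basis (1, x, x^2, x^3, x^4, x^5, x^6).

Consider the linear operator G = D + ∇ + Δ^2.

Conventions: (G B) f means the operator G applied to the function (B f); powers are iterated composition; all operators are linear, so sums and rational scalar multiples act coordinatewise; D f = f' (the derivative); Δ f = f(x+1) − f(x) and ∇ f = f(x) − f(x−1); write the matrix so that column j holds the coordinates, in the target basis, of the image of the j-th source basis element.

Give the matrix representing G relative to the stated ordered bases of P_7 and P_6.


image of 1: 0
image of x: 2
image of x^2: 4x + 1
image of x^3: 6x^2 + 3x + 7
image of x^4: 8x^3 + 6x^2 + 28x + 13
image of x^5: 10x^4 + 10x^3 + 70x^2 + 65x + 31
image of x^6: 12x^5 + 15x^4 + 140x^3 + 195x^2 + 186x + 61
image of x^7: 14x^6 + 21x^5 + 245x^4 + 455x^3 + 651x^2 + 427x + 127
each image's coordinates form column j of the matrix

the matrix is [[0, 2, 1, 7, 13, 31, 61, 127]; [0, 0, 4, 3, 28, 65, 186, 427]; [0, 0, 0, 6, 6, 70, 195, 651]; [0, 0, 0, 0, 8, 10, 140, 455]; [0, 0, 0, 0, 0, 10, 15, 245]; [0, 0, 0, 0, 0, 0, 12, 21]; [0, 0, 0, 0, 0, 0, 0, 14]] (rows listed top to bottom)


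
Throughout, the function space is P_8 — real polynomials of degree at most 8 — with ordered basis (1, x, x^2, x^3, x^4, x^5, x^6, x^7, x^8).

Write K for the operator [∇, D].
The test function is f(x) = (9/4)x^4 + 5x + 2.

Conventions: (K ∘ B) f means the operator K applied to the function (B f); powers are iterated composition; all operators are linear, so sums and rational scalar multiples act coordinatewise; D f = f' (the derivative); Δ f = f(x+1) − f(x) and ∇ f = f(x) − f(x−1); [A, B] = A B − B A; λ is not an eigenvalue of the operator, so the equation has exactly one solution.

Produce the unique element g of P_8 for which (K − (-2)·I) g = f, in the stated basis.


the image equals g(x) = (9/8)x^4 + (5/2)x + 1

write g with unknown coordinates in the stated basis and equate coefficients in (K − (-2)·I) g = f
solving from the highest basis element down gives g = (9/8)x^4 + (5/2)x + 1
check: K g = 0
so K g − (-2)·g = (9/4)x^4 + 5x + 2 = f ✓


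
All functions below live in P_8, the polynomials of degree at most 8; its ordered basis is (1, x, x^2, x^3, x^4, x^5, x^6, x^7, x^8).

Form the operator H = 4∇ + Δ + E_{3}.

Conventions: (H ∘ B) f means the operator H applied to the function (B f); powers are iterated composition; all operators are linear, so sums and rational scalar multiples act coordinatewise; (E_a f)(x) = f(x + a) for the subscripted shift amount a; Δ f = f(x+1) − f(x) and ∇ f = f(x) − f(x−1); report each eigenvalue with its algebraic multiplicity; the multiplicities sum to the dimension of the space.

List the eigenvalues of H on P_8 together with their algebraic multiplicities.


λ = 1 (multiplicity 9)

image of 1: 1
image of x: x + 8
image of x^2: x^2 + 16x + 6
image of x^3: x^3 + 24x^2 + 18x + 32
image of x^4: x^4 + 32x^3 + 36x^2 + 128x + 78
image of x^5: x^5 + 40x^4 + 60x^3 + 320x^2 + 390x + 248
image of x^6: x^6 + 48x^5 + 90x^4 + 640x^3 + 1170x^2 + 1488x + 726
image of x^7: x^7 + 56x^6 + 126x^5 + 1120x^4 + 2730x^3 + 5208x^2 + 5082x + 2192
image of x^8: x^8 + 64x^7 + 168x^6 + 1792x^5 + 5460x^4 + 13888x^3 + 20328x^2 + 17536x + 6558
the matrix is upper triangular; its diagonal is (1, 1, 1, 1, 1, 1, 1, 1, 1)
for a triangular matrix the eigenvalues are the diagonal entries, with algebraic multiplicity their repetition count


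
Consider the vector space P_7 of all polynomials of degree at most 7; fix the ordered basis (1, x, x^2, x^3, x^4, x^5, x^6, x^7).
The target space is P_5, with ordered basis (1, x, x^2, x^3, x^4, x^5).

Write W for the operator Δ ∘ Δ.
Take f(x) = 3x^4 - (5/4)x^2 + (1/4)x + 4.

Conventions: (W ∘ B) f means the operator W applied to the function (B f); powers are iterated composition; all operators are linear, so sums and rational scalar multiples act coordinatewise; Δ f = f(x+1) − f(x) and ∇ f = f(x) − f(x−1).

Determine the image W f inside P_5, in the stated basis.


g(x) = 36x^2 + 72x + 79/2

Δ f = 12x^3 + 18x^2 + (19/2)x + 2
Δ Δ f = 36x^2 + 72x + 79/2


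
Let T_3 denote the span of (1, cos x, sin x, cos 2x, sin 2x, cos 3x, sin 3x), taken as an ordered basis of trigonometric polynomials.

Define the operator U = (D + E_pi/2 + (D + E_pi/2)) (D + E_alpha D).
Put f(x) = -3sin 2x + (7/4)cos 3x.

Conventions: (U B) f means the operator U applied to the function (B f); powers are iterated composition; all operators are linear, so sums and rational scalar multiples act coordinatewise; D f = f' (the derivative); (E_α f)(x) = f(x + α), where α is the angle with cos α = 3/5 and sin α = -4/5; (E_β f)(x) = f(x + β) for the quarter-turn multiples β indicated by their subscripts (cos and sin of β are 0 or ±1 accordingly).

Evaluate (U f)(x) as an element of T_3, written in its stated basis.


g(x) = -(72/5)cos 2x + (144/5)sin 2x - (168/125)cos 3x - (924/125)sin 3x

D f = -6cos 2x - (21/4)sin 3x
D f = -6cos 2x - (21/4)sin 3x
E_alpha D f = (42/25)cos 2x - (144/25)sin 2x + (231/125)cos 3x + (2457/500)sin 3x
(D + E_alpha D) f = -(108/25)cos 2x - (144/25)sin 2x + (231/125)cos 3x - (42/125)sin 3x
D (D + E_alpha D) f = -(288/25)cos 2x + (216/25)sin 2x - (126/125)cos 3x - (693/125)sin 3x
E_pi/2 (D + E_alpha D) f = (108/25)cos 2x + (144/25)sin 2x + (42/125)cos 3x + (231/125)sin 3x
D (D + E_alpha D) f = -(288/25)cos 2x + (216/25)sin 2x - (126/125)cos 3x - (693/125)sin 3x
E_pi/2 (D + E_alpha D) f = (108/25)cos 2x + (144/25)sin 2x + (42/125)cos 3x + (231/125)sin 3x
(D + E_pi/2) (D + E_alpha D) f = -(36/5)cos 2x + (72/5)sin 2x - (84/125)cos 3x - (462/125)sin 3x
(D + E_pi/2 + (D + E_pi/2)) (D + E_alpha D) f = -(72/5)cos 2x + (144/5)sin 2x - (168/125)cos 3x - (924/125)sin 3x


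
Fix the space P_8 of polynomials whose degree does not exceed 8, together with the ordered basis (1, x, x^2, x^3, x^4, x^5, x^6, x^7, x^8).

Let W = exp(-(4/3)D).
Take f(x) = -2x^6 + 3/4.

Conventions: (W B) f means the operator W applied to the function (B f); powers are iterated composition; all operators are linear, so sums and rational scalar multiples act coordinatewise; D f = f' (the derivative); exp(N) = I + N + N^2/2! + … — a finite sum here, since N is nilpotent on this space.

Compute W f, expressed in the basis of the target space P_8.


order-1 term: 16x^5
order-2 term: -(160/3)x^4
order-3 term: (2560/27)x^3
order-4 term: -(2560/27)x^2
order-5 term: (4096/81)x
order-6 term: -8192/729
the series for exp(-(4/3)D) f terminates at order 6
exp(-(4/3)D) f = -2x^6 + 16x^5 - (160/3)x^4 + (2560/27)x^3 - (2560/27)x^2 + (4096/81)x - 30581/2916

g(x) = -2x^6 + 16x^5 - (160/3)x^4 + (2560/27)x^3 - (2560/27)x^2 + (4096/81)x - 30581/2916


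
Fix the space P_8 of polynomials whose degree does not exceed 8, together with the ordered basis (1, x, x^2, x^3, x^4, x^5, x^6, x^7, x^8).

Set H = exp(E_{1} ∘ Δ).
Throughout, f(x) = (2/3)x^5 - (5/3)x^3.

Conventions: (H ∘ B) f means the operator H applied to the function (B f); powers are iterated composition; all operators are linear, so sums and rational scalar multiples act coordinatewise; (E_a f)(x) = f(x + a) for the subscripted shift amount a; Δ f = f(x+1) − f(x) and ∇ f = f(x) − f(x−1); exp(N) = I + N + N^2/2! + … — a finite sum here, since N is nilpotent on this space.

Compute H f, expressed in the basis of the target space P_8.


order-1 term: (10/3)x^4 + 20x^3 + (125/3)x^2 + 35x + 9
order-2 term: (20/3)x^3 + 60x^2 + (535/3)x + 175
order-3 term: (20/3)x^2 + 60x + 135
order-4 term: (10/3)x + 20
order-5 term: 2/3
the series for exp(E_{1} ∘ Δ) f terminates at order 5
exp(E_{1} ∘ Δ) f = (2/3)x^5 + (10/3)x^4 + 25x^3 + (325/3)x^2 + (830/3)x + 1019/3

the result is g(x) = (2/3)x^5 + (10/3)x^4 + 25x^3 + (325/3)x^2 + (830/3)x + 1019/3


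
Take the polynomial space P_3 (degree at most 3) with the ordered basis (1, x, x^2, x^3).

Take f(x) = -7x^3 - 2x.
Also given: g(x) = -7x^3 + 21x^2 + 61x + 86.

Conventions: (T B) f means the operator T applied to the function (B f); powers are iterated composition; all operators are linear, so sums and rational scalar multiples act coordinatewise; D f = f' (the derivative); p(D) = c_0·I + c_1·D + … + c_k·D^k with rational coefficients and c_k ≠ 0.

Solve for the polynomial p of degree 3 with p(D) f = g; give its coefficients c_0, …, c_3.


p(D) = I − D − (3/2)·D^2 − 2·D^3, i.e. c_0 = 1, c_1 = -1, c_2 = -3/2, c_3 = -2

D^0 f = -7x^3 - 2x
D^1 f = -21x^2 - 2
D^2 f = -42x
D^3 f = -42
matching coefficients of g against c_0 f + c_1 Df + … from the top degree down determines the c_i
solution: c_0 = 1, c_1 = -1, c_2 = -3/2, c_3 = -2


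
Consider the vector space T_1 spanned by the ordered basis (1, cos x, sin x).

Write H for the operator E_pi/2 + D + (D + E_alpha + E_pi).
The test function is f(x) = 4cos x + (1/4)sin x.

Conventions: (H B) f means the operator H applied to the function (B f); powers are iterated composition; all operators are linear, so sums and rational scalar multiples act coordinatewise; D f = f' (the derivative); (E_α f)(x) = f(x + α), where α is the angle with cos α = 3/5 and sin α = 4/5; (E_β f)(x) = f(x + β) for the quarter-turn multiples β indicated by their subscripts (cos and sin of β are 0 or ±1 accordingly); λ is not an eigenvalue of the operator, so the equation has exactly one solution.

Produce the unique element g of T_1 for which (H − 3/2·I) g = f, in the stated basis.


write g with unknown coordinates in the stated basis and equate coefficients in (H − 3/2·I) g = f
solving from the highest basis element down gives g = -(9/19)cos x + (31/38)sin x
check: H g = (125/38)cos x + (28/19)sin x
so H g − 3/2·g = 4cos x + (1/4)sin x = f ✓

the result is g(x) = -(9/19)cos x + (31/38)sin x


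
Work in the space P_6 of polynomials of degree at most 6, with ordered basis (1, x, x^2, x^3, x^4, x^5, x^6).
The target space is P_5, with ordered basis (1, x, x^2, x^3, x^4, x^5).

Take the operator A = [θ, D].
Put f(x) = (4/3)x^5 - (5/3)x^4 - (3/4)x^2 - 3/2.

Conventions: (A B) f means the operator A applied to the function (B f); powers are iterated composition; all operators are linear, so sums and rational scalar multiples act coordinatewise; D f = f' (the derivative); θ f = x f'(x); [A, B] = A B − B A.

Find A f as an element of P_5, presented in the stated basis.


g(x) = -(20/3)x^4 + (20/3)x^3 + (3/2)x

D f = (20/3)x^4 - (20/3)x^3 - (3/2)x
θ D f = (80/3)x^4 - 20x^3 - (3/2)x
θ f = (20/3)x^5 - (20/3)x^4 - (3/2)x^2
D θ f = (100/3)x^4 - (80/3)x^3 - 3x
[θ, D] f = -(20/3)x^4 + (20/3)x^3 + (3/2)x


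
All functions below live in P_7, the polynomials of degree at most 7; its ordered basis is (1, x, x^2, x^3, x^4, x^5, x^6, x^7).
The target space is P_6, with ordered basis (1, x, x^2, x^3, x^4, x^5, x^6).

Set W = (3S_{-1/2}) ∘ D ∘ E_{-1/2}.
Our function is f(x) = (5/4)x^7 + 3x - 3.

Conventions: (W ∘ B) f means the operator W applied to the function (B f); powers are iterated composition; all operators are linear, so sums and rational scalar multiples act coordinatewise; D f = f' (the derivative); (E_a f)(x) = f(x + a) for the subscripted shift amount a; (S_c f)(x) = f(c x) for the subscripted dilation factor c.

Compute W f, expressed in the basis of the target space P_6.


E_{-1/2} f = (5/4)x^7 - (35/8)x^6 + (105/16)x^5 - (175/32)x^4 + (175/64)x^3 - (105/128)x^2 + (803/256)x - 2309/512
D E_{-1/2} f = (35/4)x^6 - (105/4)x^5 + (525/16)x^4 - (175/8)x^3 + (525/64)x^2 - (105/64)x + 803/256
S_{-1/2} D E_{-1/2} f = (35/256)x^6 + (105/128)x^5 + (525/256)x^4 + (175/64)x^3 + (525/256)x^2 + (105/128)x + 803/256
(3S_{-1/2}) D E_{-1/2} f = (105/256)x^6 + (315/128)x^5 + (1575/256)x^4 + (525/64)x^3 + (1575/256)x^2 + (315/128)x + 2409/256

the result is g(x) = (105/256)x^6 + (315/128)x^5 + (1575/256)x^4 + (525/64)x^3 + (1575/256)x^2 + (315/128)x + 2409/256


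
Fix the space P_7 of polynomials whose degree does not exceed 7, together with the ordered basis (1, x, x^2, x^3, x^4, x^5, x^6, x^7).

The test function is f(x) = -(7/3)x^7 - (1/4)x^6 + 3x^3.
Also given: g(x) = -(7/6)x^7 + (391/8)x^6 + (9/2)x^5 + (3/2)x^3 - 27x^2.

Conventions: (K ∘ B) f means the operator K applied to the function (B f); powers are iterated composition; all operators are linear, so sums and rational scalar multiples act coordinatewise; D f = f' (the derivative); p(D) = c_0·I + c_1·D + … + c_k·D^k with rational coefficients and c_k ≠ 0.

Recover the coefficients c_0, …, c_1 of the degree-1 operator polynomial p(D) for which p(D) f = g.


c_0 = 1/2, c_1 = -3

D^0 f = -(7/3)x^7 - (1/4)x^6 + 3x^3
D^1 f = -(49/3)x^6 - (3/2)x^5 + 9x^2
matching coefficients of g against c_0 f + c_1 Df + … from the top degree down determines the c_i
solution: c_0 = 1/2, c_1 = -3


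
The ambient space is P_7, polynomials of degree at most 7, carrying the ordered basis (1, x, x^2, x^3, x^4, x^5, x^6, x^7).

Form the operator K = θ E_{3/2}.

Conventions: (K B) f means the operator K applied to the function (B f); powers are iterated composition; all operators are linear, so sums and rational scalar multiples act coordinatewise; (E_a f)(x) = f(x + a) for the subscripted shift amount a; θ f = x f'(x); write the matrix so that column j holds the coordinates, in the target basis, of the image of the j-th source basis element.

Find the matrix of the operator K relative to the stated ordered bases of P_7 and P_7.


the matrix is [[0, 0, 0, 0, 0, 0, 0, 0]; [0, 1, 3, 27/4, 27/2, 405/16, 729/16, 5103/64]; [0, 0, 2, 9, 27, 135/2, 1215/8, 5103/16]; [0, 0, 0, 3, 18, 135/2, 405/2, 8505/16]; [0, 0, 0, 0, 4, 30, 135, 945/2]; [0, 0, 0, 0, 0, 5, 45, 945/4]; [0, 0, 0, 0, 0, 0, 6, 63]; [0, 0, 0, 0, 0, 0, 0, 7]] (rows listed top to bottom)

image of 1: 0
image of x: x
image of x^2: 2x^2 + 3x
image of x^3: 3x^3 + 9x^2 + (27/4)x
image of x^4: 4x^4 + 18x^3 + 27x^2 + (27/2)x
image of x^5: 5x^5 + 30x^4 + (135/2)x^3 + (135/2)x^2 + (405/16)x
image of x^6: 6x^6 + 45x^5 + 135x^4 + (405/2)x^3 + (1215/8)x^2 + (729/16)x
image of x^7: 7x^7 + 63x^6 + (945/4)x^5 + (945/2)x^4 + (8505/16)x^3 + (5103/16)x^2 + (5103/64)x
each image's coordinates form column j of the matrix


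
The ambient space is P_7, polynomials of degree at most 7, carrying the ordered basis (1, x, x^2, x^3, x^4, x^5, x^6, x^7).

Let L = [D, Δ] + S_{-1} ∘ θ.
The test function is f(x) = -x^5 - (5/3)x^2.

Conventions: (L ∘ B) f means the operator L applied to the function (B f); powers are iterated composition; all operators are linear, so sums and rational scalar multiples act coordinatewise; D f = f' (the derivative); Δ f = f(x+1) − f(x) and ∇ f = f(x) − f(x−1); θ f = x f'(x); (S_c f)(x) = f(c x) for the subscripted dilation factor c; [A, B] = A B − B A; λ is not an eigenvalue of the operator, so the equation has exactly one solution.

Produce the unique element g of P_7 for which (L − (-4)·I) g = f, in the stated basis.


write g with unknown coordinates in the stated basis and equate coefficients in (L − (-4)·I) g = f
solving from the highest basis element down gives g = x^5 - (5/18)x^2
check: L g = -5x^5 - (5/9)x^2
so L g − (-4)·g = -x^5 - (5/3)x^2 = f ✓

g(x) = x^5 - (5/18)x^2


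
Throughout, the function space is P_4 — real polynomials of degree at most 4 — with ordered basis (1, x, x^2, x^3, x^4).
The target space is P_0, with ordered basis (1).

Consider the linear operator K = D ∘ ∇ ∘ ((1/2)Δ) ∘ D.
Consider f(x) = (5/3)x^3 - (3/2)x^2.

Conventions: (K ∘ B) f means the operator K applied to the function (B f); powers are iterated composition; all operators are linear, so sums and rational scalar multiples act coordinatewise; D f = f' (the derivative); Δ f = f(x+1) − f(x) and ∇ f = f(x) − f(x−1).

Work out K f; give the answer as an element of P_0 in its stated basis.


g(x) = 0

D f = 5x^2 - 3x
Δ D f = 10x + 2
((1/2)Δ) D f = 5x + 1
∇ ((1/2)Δ) D f = 5
D ∇ ((1/2)Δ) D f = 0


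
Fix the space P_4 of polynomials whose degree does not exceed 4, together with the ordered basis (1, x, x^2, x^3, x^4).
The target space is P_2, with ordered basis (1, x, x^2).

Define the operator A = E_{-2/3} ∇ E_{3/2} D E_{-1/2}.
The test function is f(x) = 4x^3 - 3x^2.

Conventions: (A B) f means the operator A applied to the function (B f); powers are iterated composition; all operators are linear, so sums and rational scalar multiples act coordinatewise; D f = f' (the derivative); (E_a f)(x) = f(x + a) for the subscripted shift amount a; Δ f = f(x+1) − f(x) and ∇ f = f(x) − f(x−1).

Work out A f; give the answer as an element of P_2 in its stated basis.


E_{-1/2} f = 4x^3 - 9x^2 + 6x - 5/4
D E_{-1/2} f = 12x^2 - 18x + 6
E_{3/2} D E_{-1/2} f = 12x^2 + 18x + 6
∇ (E_{3/2} D) E_{-1/2} f = 24x + 6
E_{-2/3} ∇ (E_{3/2} D) E_{-1/2} f = 24x - 10

the result is g(x) = 24x - 10


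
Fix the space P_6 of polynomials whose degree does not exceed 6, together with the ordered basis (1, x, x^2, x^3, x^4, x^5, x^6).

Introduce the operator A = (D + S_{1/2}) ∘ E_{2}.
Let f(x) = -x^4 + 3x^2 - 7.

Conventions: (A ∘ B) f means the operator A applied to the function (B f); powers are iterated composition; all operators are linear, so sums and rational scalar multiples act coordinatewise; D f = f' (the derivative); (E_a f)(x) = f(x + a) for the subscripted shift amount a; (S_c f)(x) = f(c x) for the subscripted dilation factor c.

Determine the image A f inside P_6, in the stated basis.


g(x) = -(1/16)x^4 - 5x^3 - (117/4)x^2 - 52x - 31

E_{2} f = -x^4 - 8x^3 - 21x^2 - 20x - 11
D E_{2} f = -4x^3 - 24x^2 - 42x - 20
S_{1/2} E_{2} f = -(1/16)x^4 - x^3 - (21/4)x^2 - 10x - 11
(D + S_{1/2}) E_{2} f = -(1/16)x^4 - 5x^3 - (117/4)x^2 - 52x - 31


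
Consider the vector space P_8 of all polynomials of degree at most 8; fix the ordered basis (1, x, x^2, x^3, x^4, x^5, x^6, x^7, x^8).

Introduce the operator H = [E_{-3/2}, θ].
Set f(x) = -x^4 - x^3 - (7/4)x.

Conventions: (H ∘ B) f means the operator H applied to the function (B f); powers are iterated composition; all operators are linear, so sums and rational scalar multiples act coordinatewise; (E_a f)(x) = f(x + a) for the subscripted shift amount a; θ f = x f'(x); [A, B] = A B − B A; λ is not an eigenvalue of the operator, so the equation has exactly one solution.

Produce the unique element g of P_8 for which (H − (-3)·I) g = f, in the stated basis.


the result is g(x) = -(1/3)x^4 - x^3 + (3/2)x^2 + (11/12)x - 35/12

write g with unknown coordinates in the stated basis and equate coefficients in (H − (-3)·I) g = f
solving from the highest basis element down gives g = -(1/3)x^4 - x^3 + (3/2)x^2 + (11/12)x - 35/12
check: H g = 2x^3 - (9/2)x^2 - (9/2)x + 35/4
so H g − (-3)·g = -x^4 - x^3 - (7/4)x = f ✓


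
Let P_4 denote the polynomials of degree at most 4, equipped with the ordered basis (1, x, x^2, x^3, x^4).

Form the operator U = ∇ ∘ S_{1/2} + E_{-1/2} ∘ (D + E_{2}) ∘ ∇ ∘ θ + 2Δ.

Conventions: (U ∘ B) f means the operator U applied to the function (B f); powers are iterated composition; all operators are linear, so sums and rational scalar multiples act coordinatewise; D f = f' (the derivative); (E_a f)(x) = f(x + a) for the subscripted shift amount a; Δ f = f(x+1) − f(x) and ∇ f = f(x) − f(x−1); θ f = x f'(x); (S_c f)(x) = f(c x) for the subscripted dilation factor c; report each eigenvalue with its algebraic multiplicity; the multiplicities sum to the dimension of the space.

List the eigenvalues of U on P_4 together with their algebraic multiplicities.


λ = 0 (multiplicity 5)

image of 1: 0
image of x: 7/2
image of x^2: (17/2)x + 39/4
image of x^3: (123/8)x^2 + (333/8)x - 49/8
image of x^4: (97/4)x^3 + (861/8)x^2 - (143/4)x + 1183/16
the matrix is upper triangular; its diagonal is (0, 0, 0, 0, 0)
for a triangular matrix the eigenvalues are the diagonal entries, with algebraic multiplicity their repetition count


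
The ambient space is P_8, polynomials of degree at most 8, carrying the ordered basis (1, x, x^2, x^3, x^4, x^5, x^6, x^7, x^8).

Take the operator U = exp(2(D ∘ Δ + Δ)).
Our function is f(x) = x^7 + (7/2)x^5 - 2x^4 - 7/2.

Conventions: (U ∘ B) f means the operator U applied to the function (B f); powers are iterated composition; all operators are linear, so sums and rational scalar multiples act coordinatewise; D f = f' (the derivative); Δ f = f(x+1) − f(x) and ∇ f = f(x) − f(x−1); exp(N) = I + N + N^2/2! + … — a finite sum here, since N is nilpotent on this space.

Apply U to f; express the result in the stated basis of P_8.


order-1 term: 14x^6 + 126x^5 + 315x^4 + 544x^3 + 460x^2 + 209x + 38
order-2 term: 84x^5 + 1260x^4 + 6160x^3 + 13392x^2 + 14510x + 6194
order-3 term: 280x^4 + 5040x^3 + 29680x^2 + 69656x + 57420
order-4 term: 560x^3 + 10080x^2 + 54600x + 90128
order-5 term: 672x^2 + 10080x + 34832
order-6 term: 448x + 4032
order-7 term: 128
the series for exp(2(D ∘ Δ + Δ)) f terminates at order 7
exp(2(D ∘ Δ + Δ)) f = x^7 + 14x^6 + (427/2)x^5 + 1853x^4 + 12304x^3 + 54284x^2 + 149503x + 385537/2

g(x) = x^7 + 14x^6 + (427/2)x^5 + 1853x^4 + 12304x^3 + 54284x^2 + 149503x + 385537/2


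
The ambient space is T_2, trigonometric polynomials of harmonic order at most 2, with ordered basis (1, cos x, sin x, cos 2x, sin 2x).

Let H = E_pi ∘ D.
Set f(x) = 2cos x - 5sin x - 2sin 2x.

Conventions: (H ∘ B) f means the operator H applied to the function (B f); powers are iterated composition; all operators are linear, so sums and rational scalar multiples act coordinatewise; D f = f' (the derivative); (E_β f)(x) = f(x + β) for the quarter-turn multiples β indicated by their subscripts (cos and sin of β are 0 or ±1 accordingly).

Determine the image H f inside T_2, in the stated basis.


g(x) = 5cos x + 2sin x - 4cos 2x

D f = -5cos x - 2sin x - 4cos 2x
E_pi D f = 5cos x + 2sin x - 4cos 2x


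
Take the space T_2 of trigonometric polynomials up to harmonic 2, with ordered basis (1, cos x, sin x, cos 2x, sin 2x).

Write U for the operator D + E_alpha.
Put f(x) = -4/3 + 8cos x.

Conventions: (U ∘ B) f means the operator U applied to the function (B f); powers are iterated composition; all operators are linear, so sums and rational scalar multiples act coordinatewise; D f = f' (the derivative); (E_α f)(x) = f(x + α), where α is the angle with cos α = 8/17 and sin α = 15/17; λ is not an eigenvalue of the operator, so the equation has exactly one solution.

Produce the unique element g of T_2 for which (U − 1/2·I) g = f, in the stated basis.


write g with unknown coordinates in the stated basis and equate coefficients in (U − 1/2·I) g = f
solving from the highest basis element down gives g = -8/3 - (16/241)cos x + (1024/241)sin x
check: U g = -8/3 + (1920/241)cos x + (512/241)sin x
so U g − 1/2·g = -4/3 + 8cos x = f ✓

g(x) = -8/3 - (16/241)cos x + (1024/241)sin x


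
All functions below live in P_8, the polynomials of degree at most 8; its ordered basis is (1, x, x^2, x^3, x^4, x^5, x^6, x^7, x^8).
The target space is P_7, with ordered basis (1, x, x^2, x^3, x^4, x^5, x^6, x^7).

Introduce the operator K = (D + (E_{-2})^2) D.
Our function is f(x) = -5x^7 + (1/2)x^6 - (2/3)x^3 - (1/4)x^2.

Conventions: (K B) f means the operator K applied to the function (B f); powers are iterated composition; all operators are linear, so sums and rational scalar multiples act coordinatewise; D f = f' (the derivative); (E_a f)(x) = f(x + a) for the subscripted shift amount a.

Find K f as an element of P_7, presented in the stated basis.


D f = -35x^6 + 3x^5 - 2x^2 - (1/2)x
D D f = -210x^5 + 15x^4 - 4x - 1/2
E_{-2} D f = -35x^6 + 423x^5 - 2130x^4 + 5720x^3 - 8642x^2 + (13935/2)x - 2343
E_{-2} E_{-2} D f = -35x^6 + 843x^5 - 8460x^4 + 45280x^3 - 136322x^2 + (437791/2)x - 146462
(D + (E_{-2})^2) D f = -35x^6 + 633x^5 - 8445x^4 + 45280x^3 - 136322x^2 + (437783/2)x - 292925/2

g(x) = -35x^6 + 633x^5 - 8445x^4 + 45280x^3 - 136322x^2 + (437783/2)x - 292925/2


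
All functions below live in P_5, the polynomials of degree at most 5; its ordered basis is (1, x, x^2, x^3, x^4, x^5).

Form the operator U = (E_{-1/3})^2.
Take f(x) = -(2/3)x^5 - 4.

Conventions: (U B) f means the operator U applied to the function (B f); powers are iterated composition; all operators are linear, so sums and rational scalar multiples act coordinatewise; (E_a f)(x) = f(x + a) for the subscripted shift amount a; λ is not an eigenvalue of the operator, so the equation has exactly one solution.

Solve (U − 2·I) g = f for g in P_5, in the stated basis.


the image equals g(x) = (2/3)x^5 - (20/9)x^4 + (80/9)x^3 - (2080/81)x^2 + (4000/81)x - 31708/729

write g with unknown coordinates in the stated basis and equate coefficients in (U − 2·I) g = f
solving from the highest basis element down gives g = (2/3)x^5 - (20/9)x^4 + (80/9)x^3 - (2080/81)x^2 + (4000/81)x - 31708/729
check: U g = (2/3)x^5 - (40/9)x^4 + (160/9)x^3 - (4160/81)x^2 + (8000/81)x - 66332/729
so U g − 2·g = -(2/3)x^5 - 4 = f ✓


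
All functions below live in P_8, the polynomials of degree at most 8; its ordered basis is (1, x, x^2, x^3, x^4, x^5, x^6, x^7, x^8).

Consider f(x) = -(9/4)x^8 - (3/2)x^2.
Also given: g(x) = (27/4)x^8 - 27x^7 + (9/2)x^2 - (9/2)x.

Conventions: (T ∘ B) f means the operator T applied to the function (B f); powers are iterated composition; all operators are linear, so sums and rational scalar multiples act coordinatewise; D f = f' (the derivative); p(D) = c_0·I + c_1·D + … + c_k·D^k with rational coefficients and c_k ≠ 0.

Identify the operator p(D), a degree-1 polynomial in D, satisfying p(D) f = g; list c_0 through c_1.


D^0 f = -(9/4)x^8 - (3/2)x^2
D^1 f = -18x^7 - 3x
matching coefficients of g against c_0 f + c_1 Df + … from the top degree down determines the c_i
solution: c_0 = -3, c_1 = 3/2

p(D) = -3·I + (3/2)·D, i.e. c_0 = -3, c_1 = 3/2


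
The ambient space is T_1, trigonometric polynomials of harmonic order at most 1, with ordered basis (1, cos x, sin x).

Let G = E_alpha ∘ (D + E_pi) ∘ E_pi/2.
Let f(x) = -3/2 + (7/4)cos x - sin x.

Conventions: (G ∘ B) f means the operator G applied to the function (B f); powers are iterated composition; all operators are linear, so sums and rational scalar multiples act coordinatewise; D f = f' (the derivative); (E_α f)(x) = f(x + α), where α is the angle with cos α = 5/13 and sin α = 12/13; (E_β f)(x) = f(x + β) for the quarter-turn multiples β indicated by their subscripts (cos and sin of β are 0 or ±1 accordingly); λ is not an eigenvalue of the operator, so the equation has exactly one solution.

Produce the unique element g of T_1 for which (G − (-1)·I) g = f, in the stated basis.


the image equals g(x) = -3/4 + (18/53)cos x - (199/212)sin x

write g with unknown coordinates in the stated basis and equate coefficients in (G − (-1)·I) g = f
solving from the highest basis element down gives g = -3/4 + (18/53)cos x - (199/212)sin x
check: G g = -3/4 + (299/212)cos x - (13/212)sin x
so G g − (-1)·g = -3/2 + (7/4)cos x - sin x = f ✓


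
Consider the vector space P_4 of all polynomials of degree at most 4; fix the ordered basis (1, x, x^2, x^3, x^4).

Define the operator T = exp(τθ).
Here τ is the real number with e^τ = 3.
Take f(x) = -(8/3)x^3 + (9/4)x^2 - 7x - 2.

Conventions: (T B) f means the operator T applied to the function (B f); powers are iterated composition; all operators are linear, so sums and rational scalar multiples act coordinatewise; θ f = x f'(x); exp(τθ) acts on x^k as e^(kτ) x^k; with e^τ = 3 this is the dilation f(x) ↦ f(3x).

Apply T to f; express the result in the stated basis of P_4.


the image equals g(x) = -72x^3 + (81/4)x^2 - 21x - 2

exp(τθ) x^k = e^(kτ) x^k; with e^τ = 3 this sends x^k to 3^k x^k
x ↦ 3 x
x^2 ↦ 9 x^2
x^3 ↦ 27 x^3
applying this coordinatewise to f: exp(τθ) f = -72x^3 + (81/4)x^2 - 21x - 2


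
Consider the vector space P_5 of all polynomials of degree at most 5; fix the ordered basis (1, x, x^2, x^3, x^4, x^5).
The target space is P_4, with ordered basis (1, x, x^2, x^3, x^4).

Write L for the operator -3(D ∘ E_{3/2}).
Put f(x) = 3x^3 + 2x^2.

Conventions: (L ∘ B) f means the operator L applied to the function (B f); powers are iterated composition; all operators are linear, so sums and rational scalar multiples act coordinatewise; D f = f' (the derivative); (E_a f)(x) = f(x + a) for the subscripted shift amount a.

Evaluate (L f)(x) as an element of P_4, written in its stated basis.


g(x) = -27x^2 - 93x - 315/4

E_{3/2} f = 3x^3 + (31/2)x^2 + (105/4)x + 117/8
D E_{3/2} f = 9x^2 + 31x + 105/4
(-3(D ∘ E_{3/2})) f = -27x^2 - 93x - 315/4
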